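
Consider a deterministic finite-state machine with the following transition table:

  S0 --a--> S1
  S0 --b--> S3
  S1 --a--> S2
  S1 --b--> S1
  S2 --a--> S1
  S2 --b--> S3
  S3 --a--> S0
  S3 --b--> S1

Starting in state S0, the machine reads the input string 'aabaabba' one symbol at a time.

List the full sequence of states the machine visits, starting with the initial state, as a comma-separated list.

Start: S0
  read 'a': S0 --a--> S1
  read 'a': S1 --a--> S2
  read 'b': S2 --b--> S3
  read 'a': S3 --a--> S0
  read 'a': S0 --a--> S1
  read 'b': S1 --b--> S1
  read 'b': S1 --b--> S1
  read 'a': S1 --a--> S2

Answer: S0, S1, S2, S3, S0, S1, S1, S1, S2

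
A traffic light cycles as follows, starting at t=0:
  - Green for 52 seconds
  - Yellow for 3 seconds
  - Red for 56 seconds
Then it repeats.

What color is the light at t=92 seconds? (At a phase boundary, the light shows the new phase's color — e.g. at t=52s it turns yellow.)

Answer: red

Derivation:
Cycle length = 52 + 3 + 56 = 111s
t = 92, phase_t = 92 mod 111 = 92
92 >= 55 → RED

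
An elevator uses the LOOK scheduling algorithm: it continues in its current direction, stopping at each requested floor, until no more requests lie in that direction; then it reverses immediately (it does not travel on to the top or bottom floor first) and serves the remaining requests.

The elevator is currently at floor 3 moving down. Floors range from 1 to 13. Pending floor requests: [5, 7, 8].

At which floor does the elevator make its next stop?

Current floor: 3, direction: down
Requests above: [5, 7, 8]
Requests below: []
Moving down but no requests below → reverse; nearest above is min([5, 7, 8]) = 5

Answer: 5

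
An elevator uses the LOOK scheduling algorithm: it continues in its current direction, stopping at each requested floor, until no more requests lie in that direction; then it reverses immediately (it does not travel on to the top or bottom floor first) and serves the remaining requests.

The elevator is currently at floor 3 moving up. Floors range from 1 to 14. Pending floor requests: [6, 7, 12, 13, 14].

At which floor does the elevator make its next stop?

Answer: 6

Derivation:
Current floor: 3, direction: up
Requests above: [6, 7, 12, 13, 14]
Requests below: []
Moving up and requests lie above → nearest above is min([6, 7, 12, 13, 14]) = 6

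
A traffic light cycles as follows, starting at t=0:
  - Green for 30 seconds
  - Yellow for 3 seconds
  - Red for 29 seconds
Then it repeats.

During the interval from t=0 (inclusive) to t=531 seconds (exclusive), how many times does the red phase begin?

Cycle = 30+3+29 = 62s
red phase starts at t = k*62 + 33 for k=0,1,2,...
Need k*62+33 < 531 → k < 8.032
k ∈ {0, ..., 8} → 9 starts

Answer: 9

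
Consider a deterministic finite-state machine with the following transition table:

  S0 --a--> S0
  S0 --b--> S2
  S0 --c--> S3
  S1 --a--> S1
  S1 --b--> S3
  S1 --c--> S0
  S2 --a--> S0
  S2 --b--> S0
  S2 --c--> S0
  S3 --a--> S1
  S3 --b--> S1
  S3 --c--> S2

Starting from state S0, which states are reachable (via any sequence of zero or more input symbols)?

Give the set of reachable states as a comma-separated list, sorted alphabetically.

Answer: S0, S1, S2, S3

Derivation:
BFS from S0:
  visit S0: S0--a-->S0 (seen), S0--b-->S2 (new), S0--c-->S3 (new)
  visit S2: S2--a-->S0 (seen), S2--b-->S0 (seen), S2--c-->S0 (seen)
  visit S3: S3--a-->S1 (new), S3--b-->S1 (seen), S3--c-->S2 (seen)
  visit S1: S1--a-->S1 (seen), S1--b-->S3 (seen), S1--c-->S0 (seen)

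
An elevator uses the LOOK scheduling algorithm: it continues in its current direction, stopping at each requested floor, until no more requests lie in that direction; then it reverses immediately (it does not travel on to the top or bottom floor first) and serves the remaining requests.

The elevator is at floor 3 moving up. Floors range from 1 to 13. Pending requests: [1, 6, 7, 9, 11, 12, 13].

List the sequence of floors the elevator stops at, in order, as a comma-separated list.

Current: 3, moving UP
Serve above first (ascending): [6, 7, 9, 11, 12, 13]
Then reverse, serve below (descending): [1]

Answer: 6, 7, 9, 11, 12, 13, 1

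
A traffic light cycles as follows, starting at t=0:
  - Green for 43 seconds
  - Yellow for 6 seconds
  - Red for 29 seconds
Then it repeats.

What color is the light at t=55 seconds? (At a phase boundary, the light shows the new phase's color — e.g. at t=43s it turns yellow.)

Answer: red

Derivation:
Cycle length = 43 + 6 + 29 = 78s
t = 55, phase_t = 55 mod 78 = 55
55 >= 49 → RED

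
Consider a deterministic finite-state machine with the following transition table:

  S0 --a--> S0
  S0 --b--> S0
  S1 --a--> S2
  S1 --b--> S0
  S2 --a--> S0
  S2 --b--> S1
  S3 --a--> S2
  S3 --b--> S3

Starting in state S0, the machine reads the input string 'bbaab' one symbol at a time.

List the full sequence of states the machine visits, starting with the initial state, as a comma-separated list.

Answer: S0, S0, S0, S0, S0, S0

Derivation:
Start: S0
  read 'b': S0 --b--> S0
  read 'b': S0 --b--> S0
  read 'a': S0 --a--> S0
  read 'a': S0 --a--> S0
  read 'b': S0 --b--> S0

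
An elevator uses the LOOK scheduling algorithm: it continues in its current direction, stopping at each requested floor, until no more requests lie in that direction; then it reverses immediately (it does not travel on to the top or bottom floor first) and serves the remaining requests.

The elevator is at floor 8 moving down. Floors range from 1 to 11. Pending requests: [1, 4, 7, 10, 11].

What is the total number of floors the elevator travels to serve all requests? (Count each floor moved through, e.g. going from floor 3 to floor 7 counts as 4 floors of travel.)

Start at floor 8 moving down, LOOK stop order: [7, 4, 1, 10, 11]
  8 → 7: |7-8| = 1, total = 1
  7 → 4: |4-7| = 3, total = 4
  4 → 1: |1-4| = 3, total = 7
  1 → 10: |10-1| = 9, total = 16
  10 → 11: |11-10| = 1, total = 17

Answer: 17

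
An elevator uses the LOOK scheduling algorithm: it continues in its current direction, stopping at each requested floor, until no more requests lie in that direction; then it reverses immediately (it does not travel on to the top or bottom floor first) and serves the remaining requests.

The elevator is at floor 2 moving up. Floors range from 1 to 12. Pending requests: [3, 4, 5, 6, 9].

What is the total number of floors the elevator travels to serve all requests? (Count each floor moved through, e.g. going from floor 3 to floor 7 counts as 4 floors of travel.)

Answer: 7

Derivation:
Start at floor 2 moving up, LOOK stop order: [3, 4, 5, 6, 9]
  2 → 3: |3-2| = 1, total = 1
  3 → 4: |4-3| = 1, total = 2
  4 → 5: |5-4| = 1, total = 3
  5 → 6: |6-5| = 1, total = 4
  6 → 9: |9-6| = 3, total = 7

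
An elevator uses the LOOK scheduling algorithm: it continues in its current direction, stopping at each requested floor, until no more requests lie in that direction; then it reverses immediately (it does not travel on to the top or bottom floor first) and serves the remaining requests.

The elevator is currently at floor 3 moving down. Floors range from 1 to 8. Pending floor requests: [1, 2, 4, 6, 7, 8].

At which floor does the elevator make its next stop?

Answer: 2

Derivation:
Current floor: 3, direction: down
Requests above: [4, 6, 7, 8]
Requests below: [1, 2]
Moving down and requests lie below → nearest below is max([1, 2]) = 2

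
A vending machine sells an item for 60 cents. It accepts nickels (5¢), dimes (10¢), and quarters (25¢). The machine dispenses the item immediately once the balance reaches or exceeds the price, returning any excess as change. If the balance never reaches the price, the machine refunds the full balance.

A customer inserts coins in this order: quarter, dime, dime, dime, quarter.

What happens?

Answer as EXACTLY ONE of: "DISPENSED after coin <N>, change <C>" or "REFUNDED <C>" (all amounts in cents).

Answer: DISPENSED after coin 5, change 20

Derivation:
Price: 60¢
Coin 1 (quarter, 25¢): balance = 25¢
Coin 2 (dime, 10¢): balance = 35¢
Coin 3 (dime, 10¢): balance = 45¢
Coin 4 (dime, 10¢): balance = 55¢
Coin 5 (quarter, 25¢): balance = 80¢
  → balance >= price → DISPENSE, change = 80 - 60 = 20¢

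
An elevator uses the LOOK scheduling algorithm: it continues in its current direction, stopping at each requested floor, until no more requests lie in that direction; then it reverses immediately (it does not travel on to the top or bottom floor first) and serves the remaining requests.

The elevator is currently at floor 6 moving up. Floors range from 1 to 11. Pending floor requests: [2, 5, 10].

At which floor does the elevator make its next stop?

Answer: 10

Derivation:
Current floor: 6, direction: up
Requests above: [10]
Requests below: [2, 5]
Moving up and requests lie above → nearest above is min([10]) = 10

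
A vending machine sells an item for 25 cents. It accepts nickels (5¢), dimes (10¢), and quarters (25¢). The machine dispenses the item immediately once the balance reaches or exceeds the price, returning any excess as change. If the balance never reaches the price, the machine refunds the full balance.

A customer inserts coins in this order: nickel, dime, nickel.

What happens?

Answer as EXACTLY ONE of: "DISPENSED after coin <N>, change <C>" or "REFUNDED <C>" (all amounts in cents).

Price: 25¢
Coin 1 (nickel, 5¢): balance = 5¢
Coin 2 (dime, 10¢): balance = 15¢
Coin 3 (nickel, 5¢): balance = 20¢
All coins inserted, balance 20¢ < price 25¢ → REFUND 20¢

Answer: REFUNDED 20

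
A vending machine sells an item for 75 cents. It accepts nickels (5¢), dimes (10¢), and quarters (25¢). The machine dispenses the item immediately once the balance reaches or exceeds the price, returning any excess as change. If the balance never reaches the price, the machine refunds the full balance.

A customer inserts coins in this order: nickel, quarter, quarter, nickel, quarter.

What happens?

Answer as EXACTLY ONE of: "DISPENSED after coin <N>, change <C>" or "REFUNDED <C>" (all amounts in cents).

Answer: DISPENSED after coin 5, change 10

Derivation:
Price: 75¢
Coin 1 (nickel, 5¢): balance = 5¢
Coin 2 (quarter, 25¢): balance = 30¢
Coin 3 (quarter, 25¢): balance = 55¢
Coin 4 (nickel, 5¢): balance = 60¢
Coin 5 (quarter, 25¢): balance = 85¢
  → balance >= price → DISPENSE, change = 85 - 75 = 10¢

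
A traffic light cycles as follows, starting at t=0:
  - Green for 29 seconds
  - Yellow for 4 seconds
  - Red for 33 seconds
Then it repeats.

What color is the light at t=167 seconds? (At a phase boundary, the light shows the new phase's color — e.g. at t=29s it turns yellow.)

Cycle length = 29 + 4 + 33 = 66s
t = 167, phase_t = 167 mod 66 = 35
35 >= 33 → RED

Answer: red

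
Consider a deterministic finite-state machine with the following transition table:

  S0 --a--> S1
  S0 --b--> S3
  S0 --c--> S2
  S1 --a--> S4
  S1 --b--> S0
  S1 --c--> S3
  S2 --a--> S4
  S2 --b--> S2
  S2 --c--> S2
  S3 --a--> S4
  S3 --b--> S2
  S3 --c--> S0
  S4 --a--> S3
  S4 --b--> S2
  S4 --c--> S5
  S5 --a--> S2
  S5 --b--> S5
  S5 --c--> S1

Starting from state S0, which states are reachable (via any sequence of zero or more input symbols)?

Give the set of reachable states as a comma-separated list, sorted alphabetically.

Answer: S0, S1, S2, S3, S4, S5

Derivation:
BFS from S0:
  visit S0: S0--a-->S1 (new), S0--b-->S3 (new), S0--c-->S2 (new)
  visit S1: S1--a-->S4 (new), S1--b-->S0 (seen), S1--c-->S3 (seen)
  visit S3: S3--a-->S4 (seen), S3--b-->S2 (seen), S3--c-->S0 (seen)
  visit S2: S2--a-->S4 (seen), S2--b-->S2 (seen), S2--c-->S2 (seen)
  visit S4: S4--a-->S3 (seen), S4--b-->S2 (seen), S4--c-->S5 (new)
  visit S5: S5--a-->S2 (seen), S5--b-->S5 (seen), S5--c-->S1 (seen)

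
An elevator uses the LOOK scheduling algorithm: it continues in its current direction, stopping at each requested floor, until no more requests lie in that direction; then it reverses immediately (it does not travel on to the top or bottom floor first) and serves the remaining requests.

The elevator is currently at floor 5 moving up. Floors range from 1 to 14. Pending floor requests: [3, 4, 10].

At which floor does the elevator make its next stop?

Answer: 10

Derivation:
Current floor: 5, direction: up
Requests above: [10]
Requests below: [3, 4]
Moving up and requests lie above → nearest above is min([10]) = 10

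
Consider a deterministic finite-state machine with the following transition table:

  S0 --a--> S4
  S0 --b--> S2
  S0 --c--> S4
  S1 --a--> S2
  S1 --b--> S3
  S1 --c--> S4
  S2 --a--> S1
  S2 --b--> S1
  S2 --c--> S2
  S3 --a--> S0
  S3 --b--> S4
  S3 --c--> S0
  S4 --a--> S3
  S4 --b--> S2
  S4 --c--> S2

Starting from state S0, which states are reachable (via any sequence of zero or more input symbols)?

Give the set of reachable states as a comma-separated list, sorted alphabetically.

BFS from S0:
  visit S0: S0--a-->S4 (new), S0--b-->S2 (new), S0--c-->S4 (seen)
  visit S4: S4--a-->S3 (new), S4--b-->S2 (seen), S4--c-->S2 (seen)
  visit S2: S2--a-->S1 (new), S2--b-->S1 (seen), S2--c-->S2 (seen)
  visit S3: S3--a-->S0 (seen), S3--b-->S4 (seen), S3--c-->S0 (seen)
  visit S1: S1--a-->S2 (seen), S1--b-->S3 (seen), S1--c-->S4 (seen)

Answer: S0, S1, S2, S3, S4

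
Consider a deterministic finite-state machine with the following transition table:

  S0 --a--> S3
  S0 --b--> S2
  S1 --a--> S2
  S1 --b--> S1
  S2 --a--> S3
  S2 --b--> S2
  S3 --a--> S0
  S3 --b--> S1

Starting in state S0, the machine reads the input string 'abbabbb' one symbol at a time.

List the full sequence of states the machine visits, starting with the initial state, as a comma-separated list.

Start: S0
  read 'a': S0 --a--> S3
  read 'b': S3 --b--> S1
  read 'b': S1 --b--> S1
  read 'a': S1 --a--> S2
  read 'b': S2 --b--> S2
  read 'b': S2 --b--> S2
  read 'b': S2 --b--> S2

Answer: S0, S3, S1, S1, S2, S2, S2, S2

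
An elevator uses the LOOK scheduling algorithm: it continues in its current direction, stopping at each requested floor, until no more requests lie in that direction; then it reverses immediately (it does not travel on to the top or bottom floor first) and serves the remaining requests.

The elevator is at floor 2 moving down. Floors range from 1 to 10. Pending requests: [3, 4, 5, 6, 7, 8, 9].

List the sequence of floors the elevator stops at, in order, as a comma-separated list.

Current: 2, moving DOWN
Serve below first (descending): []
Then reverse, serve above (ascending): [3, 4, 5, 6, 7, 8, 9]

Answer: 3, 4, 5, 6, 7, 8, 9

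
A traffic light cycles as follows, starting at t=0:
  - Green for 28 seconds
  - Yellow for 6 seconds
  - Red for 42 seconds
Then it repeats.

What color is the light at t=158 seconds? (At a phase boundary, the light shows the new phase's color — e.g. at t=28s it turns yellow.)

Answer: green

Derivation:
Cycle length = 28 + 6 + 42 = 76s
t = 158, phase_t = 158 mod 76 = 6
6 < 28 (green end) → GREEN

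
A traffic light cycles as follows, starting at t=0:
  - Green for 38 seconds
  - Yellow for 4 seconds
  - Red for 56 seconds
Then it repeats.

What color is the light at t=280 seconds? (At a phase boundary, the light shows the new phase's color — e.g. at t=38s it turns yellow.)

Cycle length = 38 + 4 + 56 = 98s
t = 280, phase_t = 280 mod 98 = 84
84 >= 42 → RED

Answer: red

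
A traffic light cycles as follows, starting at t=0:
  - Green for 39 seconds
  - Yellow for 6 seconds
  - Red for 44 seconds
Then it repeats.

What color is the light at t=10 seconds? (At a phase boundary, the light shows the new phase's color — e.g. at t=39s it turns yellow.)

Answer: green

Derivation:
Cycle length = 39 + 6 + 44 = 89s
t = 10, phase_t = 10 mod 89 = 10
10 < 39 (green end) → GREEN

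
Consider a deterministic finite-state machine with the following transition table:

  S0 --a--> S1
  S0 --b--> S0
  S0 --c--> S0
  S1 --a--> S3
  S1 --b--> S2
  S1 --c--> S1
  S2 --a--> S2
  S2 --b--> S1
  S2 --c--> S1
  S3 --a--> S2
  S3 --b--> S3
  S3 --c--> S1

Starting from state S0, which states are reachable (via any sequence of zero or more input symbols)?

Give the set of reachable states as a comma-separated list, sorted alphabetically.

Answer: S0, S1, S2, S3

Derivation:
BFS from S0:
  visit S0: S0--a-->S1 (new), S0--b-->S0 (seen), S0--c-->S0 (seen)
  visit S1: S1--a-->S3 (new), S1--b-->S2 (new), S1--c-->S1 (seen)
  visit S3: S3--a-->S2 (seen), S3--b-->S3 (seen), S3--c-->S1 (seen)
  visit S2: S2--a-->S2 (seen), S2--b-->S1 (seen), S2--c-->S1 (seen)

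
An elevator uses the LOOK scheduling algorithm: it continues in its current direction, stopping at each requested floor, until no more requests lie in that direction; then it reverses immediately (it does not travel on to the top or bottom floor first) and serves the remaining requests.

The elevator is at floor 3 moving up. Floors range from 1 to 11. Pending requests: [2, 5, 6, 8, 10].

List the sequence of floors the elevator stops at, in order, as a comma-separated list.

Answer: 5, 6, 8, 10, 2

Derivation:
Current: 3, moving UP
Serve above first (ascending): [5, 6, 8, 10]
Then reverse, serve below (descending): [2]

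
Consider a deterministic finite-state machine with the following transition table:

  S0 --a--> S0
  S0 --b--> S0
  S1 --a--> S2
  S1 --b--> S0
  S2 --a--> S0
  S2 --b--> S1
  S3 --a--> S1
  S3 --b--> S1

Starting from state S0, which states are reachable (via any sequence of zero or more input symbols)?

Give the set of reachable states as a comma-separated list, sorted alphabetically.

BFS from S0:
  visit S0: S0--a-->S0 (seen), S0--b-->S0 (seen)

Answer: S0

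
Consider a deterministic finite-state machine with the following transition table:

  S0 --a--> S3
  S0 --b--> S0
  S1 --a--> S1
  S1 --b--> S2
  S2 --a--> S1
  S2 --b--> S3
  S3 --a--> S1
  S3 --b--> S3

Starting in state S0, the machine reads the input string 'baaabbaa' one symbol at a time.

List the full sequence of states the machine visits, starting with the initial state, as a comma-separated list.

Answer: S0, S0, S3, S1, S1, S2, S3, S1, S1

Derivation:
Start: S0
  read 'b': S0 --b--> S0
  read 'a': S0 --a--> S3
  read 'a': S3 --a--> S1
  read 'a': S1 --a--> S1
  read 'b': S1 --b--> S2
  read 'b': S2 --b--> S3
  read 'a': S3 --a--> S1
  read 'a': S1 --a--> S1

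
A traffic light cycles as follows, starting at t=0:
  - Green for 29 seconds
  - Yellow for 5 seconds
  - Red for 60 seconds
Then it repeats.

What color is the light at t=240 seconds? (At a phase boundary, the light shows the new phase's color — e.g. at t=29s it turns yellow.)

Answer: red

Derivation:
Cycle length = 29 + 5 + 60 = 94s
t = 240, phase_t = 240 mod 94 = 52
52 >= 34 → RED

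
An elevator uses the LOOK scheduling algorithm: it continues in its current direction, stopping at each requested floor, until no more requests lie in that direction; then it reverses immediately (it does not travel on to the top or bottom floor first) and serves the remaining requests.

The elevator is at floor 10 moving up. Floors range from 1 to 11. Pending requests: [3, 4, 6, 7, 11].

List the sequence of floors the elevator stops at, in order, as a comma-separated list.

Current: 10, moving UP
Serve above first (ascending): [11]
Then reverse, serve below (descending): [7, 6, 4, 3]

Answer: 11, 7, 6, 4, 3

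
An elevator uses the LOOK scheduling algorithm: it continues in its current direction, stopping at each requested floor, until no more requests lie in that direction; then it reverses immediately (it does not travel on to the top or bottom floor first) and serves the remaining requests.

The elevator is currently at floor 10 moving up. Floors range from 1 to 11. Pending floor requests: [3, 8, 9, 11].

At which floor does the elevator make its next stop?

Answer: 11

Derivation:
Current floor: 10, direction: up
Requests above: [11]
Requests below: [3, 8, 9]
Moving up and requests lie above → nearest above is min([11]) = 11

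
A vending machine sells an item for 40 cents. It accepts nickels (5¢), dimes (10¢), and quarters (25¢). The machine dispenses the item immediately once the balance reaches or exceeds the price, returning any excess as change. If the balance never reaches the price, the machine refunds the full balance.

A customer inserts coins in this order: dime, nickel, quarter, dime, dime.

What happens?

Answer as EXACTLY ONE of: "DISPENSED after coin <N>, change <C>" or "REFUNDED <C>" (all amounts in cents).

Price: 40¢
Coin 1 (dime, 10¢): balance = 10¢
Coin 2 (nickel, 5¢): balance = 15¢
Coin 3 (quarter, 25¢): balance = 40¢
  → balance >= price → DISPENSE, change = 40 - 40 = 0¢

Answer: DISPENSED after coin 3, change 0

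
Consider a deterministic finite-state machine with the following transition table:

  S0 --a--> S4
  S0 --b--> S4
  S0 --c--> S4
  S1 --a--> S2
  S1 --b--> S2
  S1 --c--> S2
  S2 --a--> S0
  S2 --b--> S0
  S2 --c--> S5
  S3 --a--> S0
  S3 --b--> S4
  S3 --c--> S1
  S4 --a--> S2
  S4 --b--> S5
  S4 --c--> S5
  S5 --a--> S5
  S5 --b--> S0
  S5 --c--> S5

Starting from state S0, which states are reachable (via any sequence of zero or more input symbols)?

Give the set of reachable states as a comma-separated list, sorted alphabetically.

BFS from S0:
  visit S0: S0--a-->S4 (new), S0--b-->S4 (seen), S0--c-->S4 (seen)
  visit S4: S4--a-->S2 (new), S4--b-->S5 (new), S4--c-->S5 (seen)
  visit S2: S2--a-->S0 (seen), S2--b-->S0 (seen), S2--c-->S5 (seen)
  visit S5: S5--a-->S5 (seen), S5--b-->S0 (seen), S5--c-->S5 (seen)

Answer: S0, S2, S4, S5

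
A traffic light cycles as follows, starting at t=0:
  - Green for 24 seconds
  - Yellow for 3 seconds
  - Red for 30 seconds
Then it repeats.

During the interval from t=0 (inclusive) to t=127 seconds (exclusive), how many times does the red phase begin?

Cycle = 24+3+30 = 57s
red phase starts at t = k*57 + 27 for k=0,1,2,...
Need k*57+27 < 127 → k < 1.754
k ∈ {0, ..., 1} → 2 starts

Answer: 2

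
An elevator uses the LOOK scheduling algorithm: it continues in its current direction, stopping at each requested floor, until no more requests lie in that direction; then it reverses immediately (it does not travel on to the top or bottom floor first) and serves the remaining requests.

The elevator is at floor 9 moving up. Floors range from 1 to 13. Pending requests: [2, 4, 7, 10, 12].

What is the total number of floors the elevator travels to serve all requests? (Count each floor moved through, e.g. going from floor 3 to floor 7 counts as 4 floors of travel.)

Answer: 13

Derivation:
Start at floor 9 moving up, LOOK stop order: [10, 12, 7, 4, 2]
  9 → 10: |10-9| = 1, total = 1
  10 → 12: |12-10| = 2, total = 3
  12 → 7: |7-12| = 5, total = 8
  7 → 4: |4-7| = 3, total = 11
  4 → 2: |2-4| = 2, total = 13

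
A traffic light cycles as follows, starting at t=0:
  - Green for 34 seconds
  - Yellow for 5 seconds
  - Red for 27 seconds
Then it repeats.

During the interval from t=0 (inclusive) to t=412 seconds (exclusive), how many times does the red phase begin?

Answer: 6

Derivation:
Cycle = 34+5+27 = 66s
red phase starts at t = k*66 + 39 for k=0,1,2,...
Need k*66+39 < 412 → k < 5.652
k ∈ {0, ..., 5} → 6 starts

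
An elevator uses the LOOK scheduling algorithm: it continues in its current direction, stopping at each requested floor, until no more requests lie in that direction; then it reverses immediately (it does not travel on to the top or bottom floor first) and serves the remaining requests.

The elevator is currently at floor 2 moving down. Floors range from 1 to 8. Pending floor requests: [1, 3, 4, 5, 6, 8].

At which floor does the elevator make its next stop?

Answer: 1

Derivation:
Current floor: 2, direction: down
Requests above: [3, 4, 5, 6, 8]
Requests below: [1]
Moving down and requests lie below → nearest below is max([1]) = 1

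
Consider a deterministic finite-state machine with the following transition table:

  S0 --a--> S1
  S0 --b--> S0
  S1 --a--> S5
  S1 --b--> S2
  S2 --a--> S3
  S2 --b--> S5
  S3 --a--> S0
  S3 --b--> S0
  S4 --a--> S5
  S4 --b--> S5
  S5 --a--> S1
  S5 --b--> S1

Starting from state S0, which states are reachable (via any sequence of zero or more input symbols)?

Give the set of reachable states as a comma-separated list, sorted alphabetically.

BFS from S0:
  visit S0: S0--a-->S1 (new), S0--b-->S0 (seen)
  visit S1: S1--a-->S5 (new), S1--b-->S2 (new)
  visit S5: S5--a-->S1 (seen), S5--b-->S1 (seen)
  visit S2: S2--a-->S3 (new), S2--b-->S5 (seen)
  visit S3: S3--a-->S0 (seen), S3--b-->S0 (seen)

Answer: S0, S1, S2, S3, S5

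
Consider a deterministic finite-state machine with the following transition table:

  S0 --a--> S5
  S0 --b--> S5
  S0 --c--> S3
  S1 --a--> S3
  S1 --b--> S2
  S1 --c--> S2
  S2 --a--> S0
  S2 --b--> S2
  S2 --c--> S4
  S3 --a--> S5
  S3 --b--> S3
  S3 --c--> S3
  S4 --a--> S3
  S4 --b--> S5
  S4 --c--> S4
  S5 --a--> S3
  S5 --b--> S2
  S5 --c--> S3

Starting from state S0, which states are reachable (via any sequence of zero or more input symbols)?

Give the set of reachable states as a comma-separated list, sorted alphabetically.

Answer: S0, S2, S3, S4, S5

Derivation:
BFS from S0:
  visit S0: S0--a-->S5 (new), S0--b-->S5 (seen), S0--c-->S3 (new)
  visit S5: S5--a-->S3 (seen), S5--b-->S2 (new), S5--c-->S3 (seen)
  visit S3: S3--a-->S5 (seen), S3--b-->S3 (seen), S3--c-->S3 (seen)
  visit S2: S2--a-->S0 (seen), S2--b-->S2 (seen), S2--c-->S4 (new)
  visit S4: S4--a-->S3 (seen), S4--b-->S5 (seen), S4--c-->S4 (seen)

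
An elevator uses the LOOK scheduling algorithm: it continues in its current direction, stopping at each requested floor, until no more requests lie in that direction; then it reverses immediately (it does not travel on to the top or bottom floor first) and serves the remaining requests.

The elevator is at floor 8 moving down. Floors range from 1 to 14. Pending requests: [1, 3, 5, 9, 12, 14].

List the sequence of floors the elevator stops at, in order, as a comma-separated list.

Answer: 5, 3, 1, 9, 12, 14

Derivation:
Current: 8, moving DOWN
Serve below first (descending): [5, 3, 1]
Then reverse, serve above (ascending): [9, 12, 14]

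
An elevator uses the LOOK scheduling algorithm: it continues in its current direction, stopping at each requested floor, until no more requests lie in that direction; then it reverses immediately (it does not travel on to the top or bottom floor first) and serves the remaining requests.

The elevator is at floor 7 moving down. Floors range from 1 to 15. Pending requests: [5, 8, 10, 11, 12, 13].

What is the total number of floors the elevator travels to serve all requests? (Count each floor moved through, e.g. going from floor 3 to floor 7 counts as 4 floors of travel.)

Start at floor 7 moving down, LOOK stop order: [5, 8, 10, 11, 12, 13]
  7 → 5: |5-7| = 2, total = 2
  5 → 8: |8-5| = 3, total = 5
  8 → 10: |10-8| = 2, total = 7
  10 → 11: |11-10| = 1, total = 8
  11 → 12: |12-11| = 1, total = 9
  12 → 13: |13-12| = 1, total = 10

Answer: 10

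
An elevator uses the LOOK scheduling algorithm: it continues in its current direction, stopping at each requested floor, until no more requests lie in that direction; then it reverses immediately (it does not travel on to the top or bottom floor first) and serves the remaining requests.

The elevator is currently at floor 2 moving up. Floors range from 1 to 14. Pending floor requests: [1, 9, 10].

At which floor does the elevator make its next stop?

Answer: 9

Derivation:
Current floor: 2, direction: up
Requests above: [9, 10]
Requests below: [1]
Moving up and requests lie above → nearest above is min([9, 10]) = 9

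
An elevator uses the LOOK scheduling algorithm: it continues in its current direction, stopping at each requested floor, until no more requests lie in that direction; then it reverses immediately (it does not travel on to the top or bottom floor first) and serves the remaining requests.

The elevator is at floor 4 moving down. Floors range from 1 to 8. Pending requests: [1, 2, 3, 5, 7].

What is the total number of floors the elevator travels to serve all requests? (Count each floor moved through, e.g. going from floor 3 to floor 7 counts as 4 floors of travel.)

Start at floor 4 moving down, LOOK stop order: [3, 2, 1, 5, 7]
  4 → 3: |3-4| = 1, total = 1
  3 → 2: |2-3| = 1, total = 2
  2 → 1: |1-2| = 1, total = 3
  1 → 5: |5-1| = 4, total = 7
  5 → 7: |7-5| = 2, total = 9

Answer: 9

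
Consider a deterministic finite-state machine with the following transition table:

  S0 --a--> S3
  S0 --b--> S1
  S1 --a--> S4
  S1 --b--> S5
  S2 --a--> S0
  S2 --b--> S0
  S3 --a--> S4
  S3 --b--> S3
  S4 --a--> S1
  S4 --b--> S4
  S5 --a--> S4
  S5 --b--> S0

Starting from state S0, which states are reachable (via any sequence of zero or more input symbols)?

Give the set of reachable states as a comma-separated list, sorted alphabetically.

Answer: S0, S1, S3, S4, S5

Derivation:
BFS from S0:
  visit S0: S0--a-->S3 (new), S0--b-->S1 (new)
  visit S3: S3--a-->S4 (new), S3--b-->S3 (seen)
  visit S1: S1--a-->S4 (seen), S1--b-->S5 (new)
  visit S4: S4--a-->S1 (seen), S4--b-->S4 (seen)
  visit S5: S5--a-->S4 (seen), S5--b-->S0 (seen)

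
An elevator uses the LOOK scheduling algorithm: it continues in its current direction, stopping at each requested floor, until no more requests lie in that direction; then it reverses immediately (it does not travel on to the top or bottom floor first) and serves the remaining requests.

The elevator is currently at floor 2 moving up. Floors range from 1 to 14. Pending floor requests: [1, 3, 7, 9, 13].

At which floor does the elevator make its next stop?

Current floor: 2, direction: up
Requests above: [3, 7, 9, 13]
Requests below: [1]
Moving up and requests lie above → nearest above is min([3, 7, 9, 13]) = 3

Answer: 3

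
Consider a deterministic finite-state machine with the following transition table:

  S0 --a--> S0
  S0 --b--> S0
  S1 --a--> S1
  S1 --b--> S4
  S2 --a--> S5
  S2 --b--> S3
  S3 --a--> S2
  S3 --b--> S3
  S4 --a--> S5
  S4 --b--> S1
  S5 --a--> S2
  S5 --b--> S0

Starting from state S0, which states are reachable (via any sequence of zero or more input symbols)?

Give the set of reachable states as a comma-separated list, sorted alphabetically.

Answer: S0

Derivation:
BFS from S0:
  visit S0: S0--a-->S0 (seen), S0--b-->S0 (seen)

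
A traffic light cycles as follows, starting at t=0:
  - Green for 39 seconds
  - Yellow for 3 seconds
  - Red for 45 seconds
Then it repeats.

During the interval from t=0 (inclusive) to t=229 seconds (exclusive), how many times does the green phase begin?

Answer: 3

Derivation:
Cycle = 39+3+45 = 87s
green phase starts at t = k*87 + 0 for k=0,1,2,...
Need k*87+0 < 229 → k < 2.632
k ∈ {0, ..., 2} → 3 starts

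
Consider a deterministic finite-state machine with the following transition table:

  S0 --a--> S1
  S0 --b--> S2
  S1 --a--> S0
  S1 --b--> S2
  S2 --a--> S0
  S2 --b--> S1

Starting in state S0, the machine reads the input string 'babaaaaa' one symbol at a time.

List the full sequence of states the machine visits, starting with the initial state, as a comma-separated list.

Start: S0
  read 'b': S0 --b--> S2
  read 'a': S2 --a--> S0
  read 'b': S0 --b--> S2
  read 'a': S2 --a--> S0
  read 'a': S0 --a--> S1
  read 'a': S1 --a--> S0
  read 'a': S0 --a--> S1
  read 'a': S1 --a--> S0

Answer: S0, S2, S0, S2, S0, S1, S0, S1, S0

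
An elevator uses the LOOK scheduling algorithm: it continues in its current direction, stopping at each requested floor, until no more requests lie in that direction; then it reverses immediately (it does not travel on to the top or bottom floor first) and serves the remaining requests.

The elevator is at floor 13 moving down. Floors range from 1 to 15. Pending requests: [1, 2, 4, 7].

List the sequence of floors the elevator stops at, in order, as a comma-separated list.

Answer: 7, 4, 2, 1

Derivation:
Current: 13, moving DOWN
Serve below first (descending): [7, 4, 2, 1]
Then reverse, serve above (ascending): []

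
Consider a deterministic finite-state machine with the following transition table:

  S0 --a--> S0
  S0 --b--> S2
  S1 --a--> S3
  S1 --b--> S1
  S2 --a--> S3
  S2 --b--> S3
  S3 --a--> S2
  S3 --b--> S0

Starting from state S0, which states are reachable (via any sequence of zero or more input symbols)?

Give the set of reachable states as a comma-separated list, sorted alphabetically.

BFS from S0:
  visit S0: S0--a-->S0 (seen), S0--b-->S2 (new)
  visit S2: S2--a-->S3 (new), S2--b-->S3 (seen)
  visit S3: S3--a-->S2 (seen), S3--b-->S0 (seen)

Answer: S0, S2, S3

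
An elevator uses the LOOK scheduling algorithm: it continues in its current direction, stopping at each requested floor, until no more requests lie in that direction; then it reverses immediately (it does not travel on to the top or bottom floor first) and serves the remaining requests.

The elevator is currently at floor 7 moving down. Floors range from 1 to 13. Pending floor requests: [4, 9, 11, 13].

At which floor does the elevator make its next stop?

Answer: 4

Derivation:
Current floor: 7, direction: down
Requests above: [9, 11, 13]
Requests below: [4]
Moving down and requests lie below → nearest below is max([4]) = 4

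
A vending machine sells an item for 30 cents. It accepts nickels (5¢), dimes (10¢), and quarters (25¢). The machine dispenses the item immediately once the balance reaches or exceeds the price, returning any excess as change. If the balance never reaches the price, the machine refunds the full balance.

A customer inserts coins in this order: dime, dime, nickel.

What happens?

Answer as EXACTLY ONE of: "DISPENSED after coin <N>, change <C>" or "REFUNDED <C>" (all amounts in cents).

Price: 30¢
Coin 1 (dime, 10¢): balance = 10¢
Coin 2 (dime, 10¢): balance = 20¢
Coin 3 (nickel, 5¢): balance = 25¢
All coins inserted, balance 25¢ < price 30¢ → REFUND 25¢

Answer: REFUNDED 25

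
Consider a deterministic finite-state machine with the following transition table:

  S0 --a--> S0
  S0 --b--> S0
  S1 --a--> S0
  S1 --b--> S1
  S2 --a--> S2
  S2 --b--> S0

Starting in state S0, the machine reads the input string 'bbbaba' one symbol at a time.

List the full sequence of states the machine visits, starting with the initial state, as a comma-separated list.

Answer: S0, S0, S0, S0, S0, S0, S0

Derivation:
Start: S0
  read 'b': S0 --b--> S0
  read 'b': S0 --b--> S0
  read 'b': S0 --b--> S0
  read 'a': S0 --a--> S0
  read 'b': S0 --b--> S0
  read 'a': S0 --a--> S0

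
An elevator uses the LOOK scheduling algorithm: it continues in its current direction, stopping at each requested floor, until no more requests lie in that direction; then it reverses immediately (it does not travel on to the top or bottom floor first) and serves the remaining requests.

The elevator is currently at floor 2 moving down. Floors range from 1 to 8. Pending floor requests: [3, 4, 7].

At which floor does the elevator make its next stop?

Answer: 3

Derivation:
Current floor: 2, direction: down
Requests above: [3, 4, 7]
Requests below: []
Moving down but no requests below → reverse; nearest above is min([3, 4, 7]) = 3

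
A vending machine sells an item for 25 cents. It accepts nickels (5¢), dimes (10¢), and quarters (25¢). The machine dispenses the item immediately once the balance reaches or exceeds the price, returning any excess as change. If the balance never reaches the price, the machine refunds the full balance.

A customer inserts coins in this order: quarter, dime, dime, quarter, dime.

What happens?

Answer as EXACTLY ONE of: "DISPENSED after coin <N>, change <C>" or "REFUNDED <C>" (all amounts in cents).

Answer: DISPENSED after coin 1, change 0

Derivation:
Price: 25¢
Coin 1 (quarter, 25¢): balance = 25¢
  → balance >= price → DISPENSE, change = 25 - 25 = 0¢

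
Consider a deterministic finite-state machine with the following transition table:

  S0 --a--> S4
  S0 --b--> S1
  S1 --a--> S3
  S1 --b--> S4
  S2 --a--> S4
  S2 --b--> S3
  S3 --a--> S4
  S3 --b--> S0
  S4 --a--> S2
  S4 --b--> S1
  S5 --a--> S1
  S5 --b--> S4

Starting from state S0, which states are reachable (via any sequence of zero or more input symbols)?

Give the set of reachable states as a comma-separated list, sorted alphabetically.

BFS from S0:
  visit S0: S0--a-->S4 (new), S0--b-->S1 (new)
  visit S4: S4--a-->S2 (new), S4--b-->S1 (seen)
  visit S1: S1--a-->S3 (new), S1--b-->S4 (seen)
  visit S2: S2--a-->S4 (seen), S2--b-->S3 (seen)
  visit S3: S3--a-->S4 (seen), S3--b-->S0 (seen)

Answer: S0, S1, S2, S3, S4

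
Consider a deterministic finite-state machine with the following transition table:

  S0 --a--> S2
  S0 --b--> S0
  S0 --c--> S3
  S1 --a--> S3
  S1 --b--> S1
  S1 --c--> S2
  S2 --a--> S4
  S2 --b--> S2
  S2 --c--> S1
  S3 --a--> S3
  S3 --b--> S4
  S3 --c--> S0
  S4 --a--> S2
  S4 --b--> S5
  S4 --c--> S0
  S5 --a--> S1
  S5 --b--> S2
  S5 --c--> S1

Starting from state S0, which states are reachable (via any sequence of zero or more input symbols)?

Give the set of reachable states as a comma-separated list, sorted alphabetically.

BFS from S0:
  visit S0: S0--a-->S2 (new), S0--b-->S0 (seen), S0--c-->S3 (new)
  visit S2: S2--a-->S4 (new), S2--b-->S2 (seen), S2--c-->S1 (new)
  visit S3: S3--a-->S3 (seen), S3--b-->S4 (seen), S3--c-->S0 (seen)
  visit S4: S4--a-->S2 (seen), S4--b-->S5 (new), S4--c-->S0 (seen)
  visit S1: S1--a-->S3 (seen), S1--b-->S1 (seen), S1--c-->S2 (seen)
  visit S5: S5--a-->S1 (seen), S5--b-->S2 (seen), S5--c-->S1 (seen)

Answer: S0, S1, S2, S3, S4, S5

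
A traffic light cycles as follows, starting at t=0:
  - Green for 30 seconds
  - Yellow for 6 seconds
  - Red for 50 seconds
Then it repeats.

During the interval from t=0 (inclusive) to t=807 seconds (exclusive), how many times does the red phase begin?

Answer: 9

Derivation:
Cycle = 30+6+50 = 86s
red phase starts at t = k*86 + 36 for k=0,1,2,...
Need k*86+36 < 807 → k < 8.965
k ∈ {0, ..., 8} → 9 starts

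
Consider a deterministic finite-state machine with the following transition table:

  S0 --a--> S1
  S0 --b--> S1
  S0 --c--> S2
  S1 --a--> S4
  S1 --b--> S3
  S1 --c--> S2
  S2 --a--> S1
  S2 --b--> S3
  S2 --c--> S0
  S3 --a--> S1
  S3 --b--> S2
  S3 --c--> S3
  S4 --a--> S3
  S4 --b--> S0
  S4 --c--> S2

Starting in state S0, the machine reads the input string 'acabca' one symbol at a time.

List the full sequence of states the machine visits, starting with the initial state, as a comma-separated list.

Answer: S0, S1, S2, S1, S3, S3, S1

Derivation:
Start: S0
  read 'a': S0 --a--> S1
  read 'c': S1 --c--> S2
  read 'a': S2 --a--> S1
  read 'b': S1 --b--> S3
  read 'c': S3 --c--> S3
  read 'a': S3 --a--> S1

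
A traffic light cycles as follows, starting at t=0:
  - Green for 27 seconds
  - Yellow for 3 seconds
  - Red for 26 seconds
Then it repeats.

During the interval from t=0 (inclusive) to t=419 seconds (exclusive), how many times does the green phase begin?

Answer: 8

Derivation:
Cycle = 27+3+26 = 56s
green phase starts at t = k*56 + 0 for k=0,1,2,...
Need k*56+0 < 419 → k < 7.482
k ∈ {0, ..., 7} → 8 starts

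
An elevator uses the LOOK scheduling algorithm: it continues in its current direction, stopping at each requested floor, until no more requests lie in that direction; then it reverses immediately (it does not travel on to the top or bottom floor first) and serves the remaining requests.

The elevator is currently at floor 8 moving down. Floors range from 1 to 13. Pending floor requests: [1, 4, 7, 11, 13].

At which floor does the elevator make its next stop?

Answer: 7

Derivation:
Current floor: 8, direction: down
Requests above: [11, 13]
Requests below: [1, 4, 7]
Moving down and requests lie below → nearest below is max([1, 4, 7]) = 7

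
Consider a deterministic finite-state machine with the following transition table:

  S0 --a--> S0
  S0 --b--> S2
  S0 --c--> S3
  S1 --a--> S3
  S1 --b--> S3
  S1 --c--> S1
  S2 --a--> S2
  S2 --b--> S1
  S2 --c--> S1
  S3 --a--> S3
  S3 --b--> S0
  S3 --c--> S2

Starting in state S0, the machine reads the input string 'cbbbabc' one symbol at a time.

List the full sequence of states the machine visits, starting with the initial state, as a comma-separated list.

Start: S0
  read 'c': S0 --c--> S3
  read 'b': S3 --b--> S0
  read 'b': S0 --b--> S2
  read 'b': S2 --b--> S1
  read 'a': S1 --a--> S3
  read 'b': S3 --b--> S0
  read 'c': S0 --c--> S3

Answer: S0, S3, S0, S2, S1, S3, S0, S3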